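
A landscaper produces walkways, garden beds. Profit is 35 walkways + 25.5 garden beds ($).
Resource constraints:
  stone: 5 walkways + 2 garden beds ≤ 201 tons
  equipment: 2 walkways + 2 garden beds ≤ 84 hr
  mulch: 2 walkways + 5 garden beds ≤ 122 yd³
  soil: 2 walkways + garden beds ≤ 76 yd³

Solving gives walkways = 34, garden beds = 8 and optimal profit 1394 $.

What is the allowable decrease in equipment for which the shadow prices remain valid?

Binding constraints: equipment, soil. The basis is B = [[2,2],[2,1]] with det -2.
Per unit decrease in equipment, x* moves by d = (0.5, -1).
The basis stays optimal until garden beds reaches 0; allowable decrease = 8 hr.

8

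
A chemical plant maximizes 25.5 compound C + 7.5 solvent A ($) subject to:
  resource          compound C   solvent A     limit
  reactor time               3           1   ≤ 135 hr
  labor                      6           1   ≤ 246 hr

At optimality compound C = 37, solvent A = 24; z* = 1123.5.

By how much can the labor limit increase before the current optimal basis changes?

Binding constraints: reactor time, labor. The basis is B = [[3,1],[6,1]] with det -3.
Per unit increase in labor, x* moves by d = (0.3333, -1).
The basis stays optimal until solvent A reaches 0; allowable increase = 24 hr.

24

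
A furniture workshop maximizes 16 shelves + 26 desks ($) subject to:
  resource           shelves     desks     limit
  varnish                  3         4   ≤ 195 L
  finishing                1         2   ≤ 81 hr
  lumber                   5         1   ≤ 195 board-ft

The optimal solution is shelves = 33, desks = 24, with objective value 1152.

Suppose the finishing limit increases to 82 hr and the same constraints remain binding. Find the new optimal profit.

Binding: varnish and finishing. Non-binding: lumber (6 unused).
By complementary slackness, y = 0 for the non-binding constraint.
The binding rows give the dual system: 3·y_varnish + 1·y_finishing = 16 and 4·y_varnish + 2·y_finishing = 26.
→ y_varnish = 3 and y_finishing = 7.
Δz = y_finishing·Δb = 7 × (1) = 7, so new z* = 1152 + 7 = 1159.

1159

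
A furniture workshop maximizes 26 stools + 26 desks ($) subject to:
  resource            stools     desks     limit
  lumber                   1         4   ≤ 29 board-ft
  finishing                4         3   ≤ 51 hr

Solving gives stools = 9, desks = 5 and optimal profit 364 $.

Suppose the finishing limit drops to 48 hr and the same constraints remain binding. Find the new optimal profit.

346

Both lumber and finishing are binding at x*.
From A_Bᵀ y = c: 1·y_lumber + 4·y_finishing = 26; 4·y_lumber + 3·y_finishing = 26.
This yields shadow prices y_lumber = 2, y_finishing = 6.
Δz = y_finishing·Δb = 6 × (-3) = -18, so new z* = 364 − 18 = 346.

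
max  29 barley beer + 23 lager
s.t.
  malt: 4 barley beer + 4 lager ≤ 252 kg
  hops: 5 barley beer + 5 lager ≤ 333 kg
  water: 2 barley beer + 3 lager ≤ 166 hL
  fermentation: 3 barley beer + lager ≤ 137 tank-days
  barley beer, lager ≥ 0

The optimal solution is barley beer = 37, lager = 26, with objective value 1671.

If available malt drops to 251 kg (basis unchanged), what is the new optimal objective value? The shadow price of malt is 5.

1666

Δb = -1, so new z* = 1671 + (5)·(-1) = 1671 − 5 = 1666.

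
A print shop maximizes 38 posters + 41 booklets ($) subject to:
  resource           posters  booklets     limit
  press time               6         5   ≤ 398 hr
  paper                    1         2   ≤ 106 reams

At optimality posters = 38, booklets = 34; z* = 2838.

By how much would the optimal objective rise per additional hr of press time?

Check each constraint at x*: press time 398/398 (tight); paper 106/106 (tight).
Dual feasibility on the basic columns requires 6·y_press time + 1·y_paper = 38, 5·y_press time + 2·y_paper = 41.
→ y_press time = 5 and y_paper = 8.
Shadow price of press time = 5.

5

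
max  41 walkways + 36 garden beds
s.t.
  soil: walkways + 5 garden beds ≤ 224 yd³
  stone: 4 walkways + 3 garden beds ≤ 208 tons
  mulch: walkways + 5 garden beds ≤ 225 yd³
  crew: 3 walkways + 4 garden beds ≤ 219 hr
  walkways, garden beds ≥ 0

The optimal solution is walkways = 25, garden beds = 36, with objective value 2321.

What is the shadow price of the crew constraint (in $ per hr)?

At the optimum: soil uses 205 of 224 (slack = 19); stone uses 208 of 208 (binding); mulch uses 205 of 225 (slack = 20); crew uses 219 of 219 (binding).
Slack constraints have shadow price 0 (complementary slackness).
Dual feasibility on the basic columns requires 4·y_stone + 3·y_crew = 41, 3·y_stone + 4·y_crew = 36.
→ y_stone = 8 and y_crew = 3.
Shadow price of crew = 3.

3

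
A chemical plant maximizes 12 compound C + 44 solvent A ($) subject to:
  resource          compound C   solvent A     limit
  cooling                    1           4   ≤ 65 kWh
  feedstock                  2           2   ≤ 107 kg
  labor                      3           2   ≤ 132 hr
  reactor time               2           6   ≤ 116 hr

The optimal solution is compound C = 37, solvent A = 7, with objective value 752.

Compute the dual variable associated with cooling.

8

Check each constraint at x*: cooling 65/65 (tight); feedstock 88/107 (slack 19); labor 125/132 (slack 7); reactor time 116/116 (tight).
Slack constraints have shadow price 0 (complementary slackness).
The binding rows give the dual system: 1·y_cooling + 2·y_reactor time = 12 and 4·y_cooling + 6·y_reactor time = 44.
Solving: y_cooling = 8, y_reactor time = 2.
Shadow price of cooling = 8.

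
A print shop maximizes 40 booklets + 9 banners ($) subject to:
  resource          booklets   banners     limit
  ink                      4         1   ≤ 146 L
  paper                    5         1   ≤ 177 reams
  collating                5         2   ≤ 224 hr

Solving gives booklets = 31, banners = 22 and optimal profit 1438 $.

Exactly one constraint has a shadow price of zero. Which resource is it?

collating

ink: 146/146 (binding)
paper: 177/177 (binding)
collating: 199/224 (slack 25)
By complementary slackness, a constraint with positive slack has shadow price 0 → collating.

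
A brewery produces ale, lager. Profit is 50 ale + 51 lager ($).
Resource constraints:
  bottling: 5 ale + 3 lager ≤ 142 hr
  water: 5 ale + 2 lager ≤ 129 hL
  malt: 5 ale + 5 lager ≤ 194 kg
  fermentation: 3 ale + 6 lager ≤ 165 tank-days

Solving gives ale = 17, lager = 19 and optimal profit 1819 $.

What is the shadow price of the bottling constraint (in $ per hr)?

7

At the optimum: bottling uses 142 of 142 (binding); water uses 123 of 129 (slack = 6); malt uses 180 of 194 (slack = 14); fermentation uses 165 of 165 (binding).
By complementary slackness, y = 0 for the non-binding constraints.
Dual feasibility on the basic columns requires 5·y_bottling + 3·y_fermentation = 50, 3·y_bottling + 6·y_fermentation = 51.
→ y_bottling = 7 and y_fermentation = 5.
Shadow price of bottling = 7.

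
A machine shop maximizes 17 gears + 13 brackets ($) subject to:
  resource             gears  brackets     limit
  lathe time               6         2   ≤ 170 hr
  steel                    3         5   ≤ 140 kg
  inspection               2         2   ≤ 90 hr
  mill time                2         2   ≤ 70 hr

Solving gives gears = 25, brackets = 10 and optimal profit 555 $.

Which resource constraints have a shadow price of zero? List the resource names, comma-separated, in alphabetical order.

inspection, steel

lathe time: 170/170 (binding)
steel: 125/140 (slack 15)
inspection: 70/90 (slack 20)
mill time: 70/70 (binding)
By complementary slackness, a constraint with positive slack has shadow price 0 → inspection, steel.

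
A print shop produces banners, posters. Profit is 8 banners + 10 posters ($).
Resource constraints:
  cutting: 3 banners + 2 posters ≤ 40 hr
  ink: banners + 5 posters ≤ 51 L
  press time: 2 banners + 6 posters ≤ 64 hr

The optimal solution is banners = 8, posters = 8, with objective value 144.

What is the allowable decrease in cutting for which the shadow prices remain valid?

10.5

Binding constraints: cutting, press time. The basis is B = [[3,2],[2,6]] with det 14.
Per unit decrease in cutting, x* moves by d = (-0.4286, 0.1429).
The basis stays optimal until ink becomes binding; allowable decrease = 10.5 hr.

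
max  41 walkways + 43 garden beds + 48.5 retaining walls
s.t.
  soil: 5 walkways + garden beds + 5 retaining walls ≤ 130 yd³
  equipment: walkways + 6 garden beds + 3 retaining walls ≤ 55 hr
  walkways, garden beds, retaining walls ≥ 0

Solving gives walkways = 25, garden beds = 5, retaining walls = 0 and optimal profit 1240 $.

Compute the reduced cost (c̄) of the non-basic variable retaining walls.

At the optimum: soil uses 130 of 130 (binding); equipment uses 55 of 55 (binding).
From A_Bᵀ y = c: 5·y_soil + 1·y_equipment = 41; 1·y_soil + 6·y_equipment = 43.
This yields shadow prices y_soil = 7, y_equipment = 6.
Reduced cost of retaining walls: c₃ − yᵀa₃ = 48.5 − (7·5 + 6·3) = 48.5 − 53 = -4.5.

-4.5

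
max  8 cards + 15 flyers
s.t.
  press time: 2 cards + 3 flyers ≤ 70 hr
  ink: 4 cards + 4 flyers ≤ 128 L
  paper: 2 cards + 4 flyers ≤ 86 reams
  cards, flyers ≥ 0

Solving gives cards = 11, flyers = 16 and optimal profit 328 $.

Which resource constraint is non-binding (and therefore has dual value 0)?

press time: 70/70 (binding)
ink: 108/128 (slack 20)
paper: 86/86 (binding)
By complementary slackness, a constraint with positive slack has shadow price 0 → ink.

ink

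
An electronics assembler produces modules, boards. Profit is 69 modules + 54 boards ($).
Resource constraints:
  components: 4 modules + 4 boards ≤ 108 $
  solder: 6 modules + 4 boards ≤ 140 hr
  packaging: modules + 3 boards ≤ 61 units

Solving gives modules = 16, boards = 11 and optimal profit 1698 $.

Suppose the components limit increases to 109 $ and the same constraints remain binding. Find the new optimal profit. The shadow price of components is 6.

Δb = 1, so new z* = 1698 + (6)·(1) = 1698 + 6 = 1704.

1704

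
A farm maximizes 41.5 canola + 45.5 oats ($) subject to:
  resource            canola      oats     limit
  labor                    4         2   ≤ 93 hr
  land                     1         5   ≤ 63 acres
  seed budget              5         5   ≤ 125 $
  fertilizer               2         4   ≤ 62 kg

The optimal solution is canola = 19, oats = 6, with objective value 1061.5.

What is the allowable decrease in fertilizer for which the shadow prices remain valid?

5

Binding constraints: seed budget, fertilizer. The basis is B = [[5,5],[2,4]] with det 10.
Per unit decrease in fertilizer, x* moves by d = (0.5, -0.5).
The basis stays optimal until labor becomes binding; allowable decrease = 5 kg.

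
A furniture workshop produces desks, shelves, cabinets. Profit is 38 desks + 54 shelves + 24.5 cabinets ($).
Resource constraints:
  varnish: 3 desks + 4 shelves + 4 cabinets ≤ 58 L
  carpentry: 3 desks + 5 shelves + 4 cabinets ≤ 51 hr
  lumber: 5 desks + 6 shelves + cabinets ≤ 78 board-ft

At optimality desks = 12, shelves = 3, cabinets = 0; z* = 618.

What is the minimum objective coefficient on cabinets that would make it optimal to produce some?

28

At the optimum: varnish uses 48 of 58 (slack = 10); carpentry uses 51 of 51 (binding); lumber uses 78 of 78 (binding).
By complementary slackness, y = 0 for the non-binding constraint.
The binding rows give the dual system: 3·y_carpentry + 5·y_lumber = 38 and 5·y_carpentry + 6·y_lumber = 54.
This yields shadow prices y_carpentry = 6, y_lumber = 4.
cabinets enters the basis when its profit ≥ yᵀa₃ = 6·4 + 4·1 = 28.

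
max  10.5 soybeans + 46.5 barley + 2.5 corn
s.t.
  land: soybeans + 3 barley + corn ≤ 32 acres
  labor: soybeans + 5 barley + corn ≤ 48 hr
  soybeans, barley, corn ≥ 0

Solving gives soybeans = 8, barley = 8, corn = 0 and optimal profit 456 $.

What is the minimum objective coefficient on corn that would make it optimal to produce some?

10.5

Check each constraint at x*: land 32/32 (tight); labor 48/48 (tight).
Dual feasibility on the basic columns requires 1·y_land + 1·y_labor = 10.5, 3·y_land + 5·y_labor = 46.5.
→ y_land = 3 and y_labor = 7.5.
corn enters the basis when its profit ≥ yᵀa₃ = 3·1 + 7.5·1 = 10.5.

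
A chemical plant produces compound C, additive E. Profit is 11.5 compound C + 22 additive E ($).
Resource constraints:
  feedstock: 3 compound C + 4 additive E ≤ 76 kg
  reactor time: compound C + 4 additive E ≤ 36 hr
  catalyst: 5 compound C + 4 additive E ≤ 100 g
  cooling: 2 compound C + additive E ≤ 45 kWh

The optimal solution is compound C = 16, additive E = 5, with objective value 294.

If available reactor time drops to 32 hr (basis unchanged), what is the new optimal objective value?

At the optimum: feedstock uses 68 of 76 (slack = 8); reactor time uses 36 of 36 (binding); catalyst uses 100 of 100 (binding); cooling uses 37 of 45 (slack = 8).
Slack constraints have shadow price 0 (complementary slackness).
The binding rows give the dual system: 1·y_reactor time + 5·y_catalyst = 11.5 and 4·y_reactor time + 4·y_catalyst = 22.
Solving: y_reactor time = 4, y_catalyst = 1.5.
Δz = y_reactor time·Δb = 4 × (-4) = -16, so new z* = 294 − 16 = 278.

278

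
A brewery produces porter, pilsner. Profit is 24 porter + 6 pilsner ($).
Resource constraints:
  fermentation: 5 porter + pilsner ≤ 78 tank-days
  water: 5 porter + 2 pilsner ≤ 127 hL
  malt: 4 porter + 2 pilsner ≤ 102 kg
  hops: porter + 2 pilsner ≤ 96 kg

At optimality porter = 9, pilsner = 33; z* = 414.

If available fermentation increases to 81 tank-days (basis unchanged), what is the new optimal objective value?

Binding: fermentation and malt. Non-binding: water (16 unused), hops (21 unused).
Slack constraints have shadow price 0 (complementary slackness).
From A_Bᵀ y = c: 5·y_fermentation + 4·y_malt = 24; 1·y_fermentation + 2·y_malt = 6.
→ y_fermentation = 4 and y_malt = 1.
Δz = y_fermentation·Δb = 4 × (3) = 12, so new z* = 414 + 12 = 426.

426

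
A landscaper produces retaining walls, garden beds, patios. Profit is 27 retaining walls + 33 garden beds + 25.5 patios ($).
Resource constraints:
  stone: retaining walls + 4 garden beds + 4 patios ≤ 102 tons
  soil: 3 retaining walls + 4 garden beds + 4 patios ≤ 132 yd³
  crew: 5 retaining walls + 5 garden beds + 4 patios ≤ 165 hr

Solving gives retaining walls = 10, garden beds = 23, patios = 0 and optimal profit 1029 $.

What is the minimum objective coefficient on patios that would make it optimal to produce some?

28

At the optimum: stone uses 102 of 102 (binding); soil uses 122 of 132 (slack = 10); crew uses 165 of 165 (binding).
Slack constraints have shadow price 0 (complementary slackness).
From A_Bᵀ y = c: 1·y_stone + 5·y_crew = 27; 4·y_stone + 5·y_crew = 33.
This yields shadow prices y_stone = 2, y_crew = 5.
patios enters the basis when its profit ≥ yᵀa₃ = 2·4 + 5·4 = 28.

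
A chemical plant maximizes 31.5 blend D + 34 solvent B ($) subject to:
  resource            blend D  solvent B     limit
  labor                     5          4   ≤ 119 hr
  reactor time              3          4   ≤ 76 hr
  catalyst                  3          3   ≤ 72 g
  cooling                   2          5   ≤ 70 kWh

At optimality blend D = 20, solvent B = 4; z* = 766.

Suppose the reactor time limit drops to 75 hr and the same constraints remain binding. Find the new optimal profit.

At the optimum: labor uses 116 of 119 (slack = 3); reactor time uses 76 of 76 (binding); catalyst uses 72 of 72 (binding); cooling uses 60 of 70 (slack = 10).
By complementary slackness, y = 0 for the non-binding constraints.
From A_Bᵀ y = c: 3·y_reactor time + 3·y_catalyst = 31.5; 4·y_reactor time + 3·y_catalyst = 34.
Solving: y_reactor time = 2.5, y_catalyst = 8.
Δz = y_reactor time·Δb = 2.5 × (-1) = -2.5, so new z* = 766 − 2.5 = 763.5.

763.5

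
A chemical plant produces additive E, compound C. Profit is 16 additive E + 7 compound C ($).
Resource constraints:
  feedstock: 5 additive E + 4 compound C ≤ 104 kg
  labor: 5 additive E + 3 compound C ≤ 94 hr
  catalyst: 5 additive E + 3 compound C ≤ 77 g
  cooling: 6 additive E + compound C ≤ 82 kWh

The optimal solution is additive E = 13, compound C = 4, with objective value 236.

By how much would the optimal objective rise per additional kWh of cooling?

1

At the optimum: feedstock uses 81 of 104 (slack = 23); labor uses 77 of 94 (slack = 17); catalyst uses 77 of 77 (binding); cooling uses 82 of 82 (binding).
By complementary slackness, y = 0 for the non-binding constraints.
From A_Bᵀ y = c: 5·y_catalyst + 6·y_cooling = 16; 3·y_catalyst + 1·y_cooling = 7.
→ y_catalyst = 2 and y_cooling = 1.
Shadow price of cooling = 1.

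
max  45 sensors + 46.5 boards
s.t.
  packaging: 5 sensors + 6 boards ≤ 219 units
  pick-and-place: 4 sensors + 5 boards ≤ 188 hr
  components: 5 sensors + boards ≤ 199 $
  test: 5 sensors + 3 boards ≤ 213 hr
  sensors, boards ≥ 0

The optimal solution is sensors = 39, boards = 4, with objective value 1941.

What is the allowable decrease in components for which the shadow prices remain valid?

Binding constraints: packaging, components. The basis is B = [[5,6],[5,1]] with det -25.
Per unit decrease in components, x* moves by d = (-0.24, 0.2).
The basis stays optimal until sensors reaches 0; allowable decrease = 162.5 $.

162.5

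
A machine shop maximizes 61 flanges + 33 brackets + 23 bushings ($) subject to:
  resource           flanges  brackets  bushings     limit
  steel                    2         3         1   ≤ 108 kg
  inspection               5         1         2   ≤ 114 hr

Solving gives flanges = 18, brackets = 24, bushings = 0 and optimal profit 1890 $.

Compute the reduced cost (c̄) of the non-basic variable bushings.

At the optimum: steel uses 108 of 108 (binding); inspection uses 114 of 114 (binding).
From A_Bᵀ y = c: 2·y_steel + 5·y_inspection = 61; 3·y_steel + 1·y_inspection = 33.
This yields shadow prices y_steel = 8, y_inspection = 9.
Reduced cost of bushings: c₃ − yᵀa₃ = 23 − (8·1 + 9·2) = 23 − 26 = -3.

-3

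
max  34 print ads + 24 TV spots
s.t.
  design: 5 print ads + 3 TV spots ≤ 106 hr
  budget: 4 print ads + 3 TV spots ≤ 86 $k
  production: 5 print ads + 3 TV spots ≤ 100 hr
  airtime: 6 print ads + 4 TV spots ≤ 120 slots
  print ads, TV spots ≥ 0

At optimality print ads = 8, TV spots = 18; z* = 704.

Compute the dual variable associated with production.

Check each constraint at x*: design 94/106 (slack 12); budget 86/86 (tight); production 94/100 (slack 6); airtime 120/120 (tight).
Since design, production are not tight, their duals are 0.
From A_Bᵀ y = c: 4·y_budget + 6·y_airtime = 34; 3·y_budget + 4·y_airtime = 24.
Solving: y_budget = 4, y_airtime = 3.
Shadow price of production = 0.

0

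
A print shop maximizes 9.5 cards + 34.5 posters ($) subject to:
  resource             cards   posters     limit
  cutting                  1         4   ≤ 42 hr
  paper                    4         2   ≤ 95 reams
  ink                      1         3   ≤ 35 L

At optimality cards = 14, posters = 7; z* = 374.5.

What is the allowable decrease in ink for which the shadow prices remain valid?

Binding constraints: cutting, ink. The basis is B = [[1,4],[1,3]] with det -1.
Per unit decrease in ink, x* moves by d = (-4, 1).
The basis stays optimal until cards reaches 0; allowable decrease = 3.5 L.

3.5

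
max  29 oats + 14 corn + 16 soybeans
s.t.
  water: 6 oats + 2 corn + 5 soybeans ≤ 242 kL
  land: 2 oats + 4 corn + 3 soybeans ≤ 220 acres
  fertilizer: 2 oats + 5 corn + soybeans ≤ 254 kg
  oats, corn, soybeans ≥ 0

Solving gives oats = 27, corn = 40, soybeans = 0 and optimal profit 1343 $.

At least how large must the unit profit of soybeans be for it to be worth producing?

23.5

Check each constraint at x*: water 242/242 (tight); land 214/220 (slack 6); fertilizer 254/254 (tight).
By complementary slackness, y = 0 for the non-binding constraint.
Dual feasibility on the basic columns requires 6·y_water + 2·y_fertilizer = 29, 2·y_water + 5·y_fertilizer = 14.
→ y_water = 4.5 and y_fertilizer = 1.
soybeans enters the basis when its profit ≥ yᵀa₃ = 4.5·5 + 1·1 = 23.5.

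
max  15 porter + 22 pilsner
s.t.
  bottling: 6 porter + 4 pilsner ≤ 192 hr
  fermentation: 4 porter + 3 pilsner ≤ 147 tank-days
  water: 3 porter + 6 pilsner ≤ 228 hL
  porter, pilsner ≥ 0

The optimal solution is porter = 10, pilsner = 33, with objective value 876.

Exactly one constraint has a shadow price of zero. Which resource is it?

bottling: 192/192 (binding)
fermentation: 139/147 (slack 8)
water: 228/228 (binding)
By complementary slackness, a constraint with positive slack has shadow price 0 → fermentation.

fermentation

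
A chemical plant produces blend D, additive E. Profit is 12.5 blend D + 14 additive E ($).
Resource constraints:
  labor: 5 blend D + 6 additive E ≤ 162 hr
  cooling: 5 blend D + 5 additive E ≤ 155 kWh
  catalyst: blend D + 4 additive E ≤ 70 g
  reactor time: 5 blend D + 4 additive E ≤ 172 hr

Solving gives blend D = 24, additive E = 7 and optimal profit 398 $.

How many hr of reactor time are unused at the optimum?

24

reactor time used = 5·24 + 4·7 = 148; slack = 172 − 148 = 24.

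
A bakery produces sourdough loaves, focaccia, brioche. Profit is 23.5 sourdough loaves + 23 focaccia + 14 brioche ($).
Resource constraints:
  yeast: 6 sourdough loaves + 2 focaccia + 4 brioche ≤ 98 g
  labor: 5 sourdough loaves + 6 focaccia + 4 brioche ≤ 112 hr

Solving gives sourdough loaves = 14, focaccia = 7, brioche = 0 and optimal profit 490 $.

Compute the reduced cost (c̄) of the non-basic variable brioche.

-4

Check each constraint at x*: yeast 98/98 (tight); labor 112/112 (tight).
The binding rows give the dual system: 6·y_yeast + 5·y_labor = 23.5 and 2·y_yeast + 6·y_labor = 23.
This yields shadow prices y_yeast = 1, y_labor = 3.5.
Reduced cost of brioche: c₃ − yᵀa₃ = 14 − (1·4 + 3.5·4) = 14 − 18 = -4.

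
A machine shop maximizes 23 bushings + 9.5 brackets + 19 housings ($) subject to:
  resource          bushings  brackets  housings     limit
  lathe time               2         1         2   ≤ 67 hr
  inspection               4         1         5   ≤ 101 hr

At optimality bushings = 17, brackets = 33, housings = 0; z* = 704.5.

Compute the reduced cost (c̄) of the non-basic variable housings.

-6

Check each constraint at x*: lathe time 67/67 (tight); inspection 101/101 (tight).
From A_Bᵀ y = c: 2·y_lathe time + 4·y_inspection = 23; 1·y_lathe time + 1·y_inspection = 9.5.
→ y_lathe time = 7.5 and y_inspection = 2.
Reduced cost of housings: c₃ − yᵀa₃ = 19 − (7.5·2 + 2·5) = 19 − 25 = -6.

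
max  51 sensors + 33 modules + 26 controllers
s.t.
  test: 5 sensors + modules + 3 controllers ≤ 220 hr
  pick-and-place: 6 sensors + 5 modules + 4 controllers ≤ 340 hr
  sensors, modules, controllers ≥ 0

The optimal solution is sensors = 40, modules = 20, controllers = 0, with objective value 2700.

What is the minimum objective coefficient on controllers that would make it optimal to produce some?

At the optimum: test uses 220 of 220 (binding); pick-and-place uses 340 of 340 (binding).
Dual feasibility on the basic columns requires 5·y_test + 6·y_pick-and-place = 51, 1·y_test + 5·y_pick-and-place = 33.
This yields shadow prices y_test = 3, y_pick-and-place = 6.
controllers enters the basis when its profit ≥ yᵀa₃ = 3·3 + 6·4 = 33.

33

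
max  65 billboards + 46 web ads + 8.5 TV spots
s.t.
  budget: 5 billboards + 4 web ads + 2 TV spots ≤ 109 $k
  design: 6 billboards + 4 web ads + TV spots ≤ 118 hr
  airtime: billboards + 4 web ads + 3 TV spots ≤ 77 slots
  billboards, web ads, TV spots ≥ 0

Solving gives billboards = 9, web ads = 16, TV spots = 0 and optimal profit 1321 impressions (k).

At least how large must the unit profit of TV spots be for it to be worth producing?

Binding: budget and design. Non-binding: airtime (4 unused).
Since airtime is not tight, its dual is 0.
From A_Bᵀ y = c: 5·y_budget + 6·y_design = 65; 4·y_budget + 4·y_design = 46.
Solving: y_budget = 4, y_design = 7.5.
TV spots enters the basis when its profit ≥ yᵀa₃ = 4·2 + 7.5·1 = 15.5.

15.5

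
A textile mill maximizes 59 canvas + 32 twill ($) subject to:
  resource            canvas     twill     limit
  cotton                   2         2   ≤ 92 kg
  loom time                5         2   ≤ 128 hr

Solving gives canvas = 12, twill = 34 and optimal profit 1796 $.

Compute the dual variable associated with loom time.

9

At the optimum: cotton uses 92 of 92 (binding); loom time uses 128 of 128 (binding).
The binding rows give the dual system: 2·y_cotton + 5·y_loom time = 59 and 2·y_cotton + 2·y_loom time = 32.
This yields shadow prices y_cotton = 7, y_loom time = 9.
Shadow price of loom time = 9.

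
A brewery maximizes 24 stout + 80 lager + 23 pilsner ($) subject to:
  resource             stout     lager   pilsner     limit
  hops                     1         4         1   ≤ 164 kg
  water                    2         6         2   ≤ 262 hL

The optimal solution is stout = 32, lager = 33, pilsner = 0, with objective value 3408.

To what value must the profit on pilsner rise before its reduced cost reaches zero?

At the optimum: hops uses 164 of 164 (binding); water uses 262 of 262 (binding).
Dual feasibility on the basic columns requires 1·y_hops + 2·y_water = 24, 4·y_hops + 6·y_water = 80.
This yields shadow prices y_hops = 8, y_water = 8.
pilsner enters the basis when its profit ≥ yᵀa₃ = 8·1 + 8·2 = 24.

24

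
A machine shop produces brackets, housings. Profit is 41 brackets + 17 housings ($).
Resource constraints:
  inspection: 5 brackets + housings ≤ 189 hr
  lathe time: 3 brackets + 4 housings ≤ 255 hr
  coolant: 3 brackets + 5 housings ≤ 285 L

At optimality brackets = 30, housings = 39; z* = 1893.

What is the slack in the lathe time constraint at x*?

lathe time used = 3·30 + 4·39 = 246; slack = 255 − 246 = 9.

9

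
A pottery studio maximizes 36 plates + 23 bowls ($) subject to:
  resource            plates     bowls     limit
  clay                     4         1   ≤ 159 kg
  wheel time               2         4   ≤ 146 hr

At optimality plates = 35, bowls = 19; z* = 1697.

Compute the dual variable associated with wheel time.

4

Check each constraint at x*: clay 159/159 (tight); wheel time 146/146 (tight).
The binding rows give the dual system: 4·y_clay + 2·y_wheel time = 36 and 1·y_clay + 4·y_wheel time = 23.
→ y_clay = 7 and y_wheel time = 4.
Shadow price of wheel time = 4.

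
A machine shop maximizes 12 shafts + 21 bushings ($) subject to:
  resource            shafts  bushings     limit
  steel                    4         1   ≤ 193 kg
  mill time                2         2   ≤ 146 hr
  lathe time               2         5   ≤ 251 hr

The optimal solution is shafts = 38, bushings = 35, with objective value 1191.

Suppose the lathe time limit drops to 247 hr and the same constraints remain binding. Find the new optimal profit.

Binding: mill time and lathe time. Non-binding: steel (6 unused).
Since steel is not tight, its dual is 0.
The binding rows give the dual system: 2·y_mill time + 2·y_lathe time = 12 and 2·y_mill time + 5·y_lathe time = 21.
Solving: y_mill time = 3, y_lathe time = 3.
Δz = y_lathe time·Δb = 3 × (-4) = -12, so new z* = 1191 − 12 = 1179.

1179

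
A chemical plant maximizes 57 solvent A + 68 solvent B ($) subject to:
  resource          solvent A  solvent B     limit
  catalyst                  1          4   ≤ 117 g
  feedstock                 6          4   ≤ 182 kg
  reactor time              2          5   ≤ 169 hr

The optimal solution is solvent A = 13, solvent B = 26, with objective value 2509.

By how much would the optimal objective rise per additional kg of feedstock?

8

At the optimum: catalyst uses 117 of 117 (binding); feedstock uses 182 of 182 (binding); reactor time uses 156 of 169 (slack = 13).
Since reactor time is not tight, its dual is 0.
Dual feasibility on the basic columns requires 1·y_catalyst + 6·y_feedstock = 57, 4·y_catalyst + 4·y_feedstock = 68.
→ y_catalyst = 9 and y_feedstock = 8.
Shadow price of feedstock = 8.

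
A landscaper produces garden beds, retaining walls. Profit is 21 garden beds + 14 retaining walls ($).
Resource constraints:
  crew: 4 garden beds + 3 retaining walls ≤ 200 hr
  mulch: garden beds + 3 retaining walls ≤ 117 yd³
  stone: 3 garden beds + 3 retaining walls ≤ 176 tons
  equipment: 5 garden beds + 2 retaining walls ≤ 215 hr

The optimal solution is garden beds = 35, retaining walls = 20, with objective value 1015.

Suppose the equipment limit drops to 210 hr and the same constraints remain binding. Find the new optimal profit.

1010

At the optimum: crew uses 200 of 200 (binding); mulch uses 95 of 117 (slack = 22); stone uses 165 of 176 (slack = 11); equipment uses 215 of 215 (binding).
Since mulch, stone are not tight, their duals are 0.
Dual feasibility on the basic columns requires 4·y_crew + 5·y_equipment = 21, 3·y_crew + 2·y_equipment = 14.
→ y_crew = 4 and y_equipment = 1.
Δz = y_equipment·Δb = 1 × (-5) = -5, so new z* = 1015 − 5 = 1010.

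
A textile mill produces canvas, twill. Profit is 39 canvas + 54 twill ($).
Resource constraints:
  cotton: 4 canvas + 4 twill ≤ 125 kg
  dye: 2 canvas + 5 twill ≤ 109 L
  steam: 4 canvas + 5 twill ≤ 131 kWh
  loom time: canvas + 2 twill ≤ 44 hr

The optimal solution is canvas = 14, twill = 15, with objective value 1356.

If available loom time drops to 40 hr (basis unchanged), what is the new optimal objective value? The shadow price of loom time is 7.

1328

Δb = -4, so new z* = 1356 + (7)·(-4) = 1356 − 28 = 1328.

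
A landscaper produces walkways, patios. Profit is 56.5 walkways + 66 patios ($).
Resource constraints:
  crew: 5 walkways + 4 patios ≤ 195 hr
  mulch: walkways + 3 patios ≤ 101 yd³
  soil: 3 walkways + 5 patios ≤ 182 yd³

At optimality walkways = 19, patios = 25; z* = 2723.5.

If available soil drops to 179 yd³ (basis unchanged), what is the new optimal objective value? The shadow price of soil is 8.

2699.5

Δb = -3, so new z* = 2723.5 + (8)·(-3) = 2723.5 − 24 = 2699.5.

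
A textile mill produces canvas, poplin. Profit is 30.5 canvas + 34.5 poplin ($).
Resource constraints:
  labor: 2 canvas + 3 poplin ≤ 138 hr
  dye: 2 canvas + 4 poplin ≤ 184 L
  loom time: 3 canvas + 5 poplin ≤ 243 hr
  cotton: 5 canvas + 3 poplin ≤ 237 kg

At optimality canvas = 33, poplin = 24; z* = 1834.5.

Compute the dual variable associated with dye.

Binding: labor and cotton. Non-binding: dye (22 unused), loom time (24 unused).
Slack constraints have shadow price 0 (complementary slackness).
The binding rows give the dual system: 2·y_labor + 5·y_cotton = 30.5 and 3·y_labor + 3·y_cotton = 34.5.
This yields shadow prices y_labor = 9, y_cotton = 2.5.
Shadow price of dye = 0.

0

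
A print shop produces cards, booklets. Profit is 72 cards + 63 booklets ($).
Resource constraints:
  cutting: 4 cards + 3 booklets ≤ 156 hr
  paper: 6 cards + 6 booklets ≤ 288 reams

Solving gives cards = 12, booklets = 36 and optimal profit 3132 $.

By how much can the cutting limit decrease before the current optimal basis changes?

Binding constraints: cutting, paper. The basis is B = [[4,3],[6,6]] with det 6.
Per unit decrease in cutting, x* moves by d = (-1, 1).
The basis stays optimal until cards reaches 0; allowable decrease = 12 hr.

12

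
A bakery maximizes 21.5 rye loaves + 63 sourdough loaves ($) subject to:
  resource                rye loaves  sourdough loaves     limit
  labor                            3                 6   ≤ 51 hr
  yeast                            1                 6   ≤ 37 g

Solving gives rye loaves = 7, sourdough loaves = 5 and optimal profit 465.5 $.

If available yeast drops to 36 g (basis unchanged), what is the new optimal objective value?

460.5

At the optimum: labor uses 51 of 51 (binding); yeast uses 37 of 37 (binding).
Dual feasibility on the basic columns requires 3·y_labor + 1·y_yeast = 21.5, 6·y_labor + 6·y_yeast = 63.
This yields shadow prices y_labor = 5.5, y_yeast = 5.
Δz = y_yeast·Δb = 5 × (-1) = -5, so new z* = 465.5 − 5 = 460.5.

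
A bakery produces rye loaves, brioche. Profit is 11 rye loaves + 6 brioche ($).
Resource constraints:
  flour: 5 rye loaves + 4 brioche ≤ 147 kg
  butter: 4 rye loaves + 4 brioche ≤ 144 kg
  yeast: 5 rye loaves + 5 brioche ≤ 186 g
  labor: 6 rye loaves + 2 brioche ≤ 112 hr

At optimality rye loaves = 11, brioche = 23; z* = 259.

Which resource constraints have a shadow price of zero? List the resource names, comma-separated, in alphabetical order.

flour: 147/147 (binding)
butter: 136/144 (slack 8)
yeast: 170/186 (slack 16)
labor: 112/112 (binding)
By complementary slackness, a constraint with positive slack has shadow price 0 → butter, yeast.

butter, yeast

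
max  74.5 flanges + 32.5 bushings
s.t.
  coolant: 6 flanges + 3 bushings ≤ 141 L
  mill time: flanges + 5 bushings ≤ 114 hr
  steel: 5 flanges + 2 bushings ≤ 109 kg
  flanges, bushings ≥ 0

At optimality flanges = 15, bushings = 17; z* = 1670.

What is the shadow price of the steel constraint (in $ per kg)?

Check each constraint at x*: coolant 141/141 (tight); mill time 100/114 (slack 14); steel 109/109 (tight).
Slack constraints have shadow price 0 (complementary slackness).
From A_Bᵀ y = c: 6·y_coolant + 5·y_steel = 74.5; 3·y_coolant + 2·y_steel = 32.5.
Solving: y_coolant = 4.5, y_steel = 9.5.
Shadow price of steel = 9.5.

9.5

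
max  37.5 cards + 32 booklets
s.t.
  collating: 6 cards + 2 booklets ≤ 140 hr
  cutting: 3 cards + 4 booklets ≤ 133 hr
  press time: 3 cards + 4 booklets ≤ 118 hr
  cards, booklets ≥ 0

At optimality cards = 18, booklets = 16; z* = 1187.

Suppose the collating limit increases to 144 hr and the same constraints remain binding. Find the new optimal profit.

1199

At the optimum: collating uses 140 of 140 (binding); cutting uses 118 of 133 (slack = 15); press time uses 118 of 118 (binding).
Slack constraints have shadow price 0 (complementary slackness).
Dual feasibility on the basic columns requires 6·y_collating + 3·y_press time = 37.5, 2·y_collating + 4·y_press time = 32.
Solving: y_collating = 3, y_press time = 6.5.
Δz = y_collating·Δb = 3 × (4) = 12, so new z* = 1187 + 12 = 1199.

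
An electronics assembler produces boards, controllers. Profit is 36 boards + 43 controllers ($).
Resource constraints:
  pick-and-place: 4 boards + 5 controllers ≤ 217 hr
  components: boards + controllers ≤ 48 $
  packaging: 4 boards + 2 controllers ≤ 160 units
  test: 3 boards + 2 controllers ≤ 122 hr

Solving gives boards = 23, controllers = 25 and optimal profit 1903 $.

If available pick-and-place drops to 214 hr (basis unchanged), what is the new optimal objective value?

Binding: pick-and-place and components. Non-binding: packaging (18 unused), test (3 unused).
Since packaging, test are not tight, their duals are 0.
The binding rows give the dual system: 4·y_pick-and-place + 1·y_components = 36 and 5·y_pick-and-place + 1·y_components = 43.
→ y_pick-and-place = 7 and y_components = 8.
Δz = y_pick-and-place·Δb = 7 × (-3) = -21, so new z* = 1903 − 21 = 1882.

1882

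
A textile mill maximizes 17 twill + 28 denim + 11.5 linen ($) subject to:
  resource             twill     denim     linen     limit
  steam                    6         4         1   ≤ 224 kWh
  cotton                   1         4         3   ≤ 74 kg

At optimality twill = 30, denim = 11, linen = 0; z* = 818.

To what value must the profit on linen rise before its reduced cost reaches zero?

At the optimum: steam uses 224 of 224 (binding); cotton uses 74 of 74 (binding).
Dual feasibility on the basic columns requires 6·y_steam + 1·y_cotton = 17, 4·y_steam + 4·y_cotton = 28.
Solving: y_steam = 2, y_cotton = 5.
linen enters the basis when its profit ≥ yᵀa₃ = 2·1 + 5·3 = 17.

17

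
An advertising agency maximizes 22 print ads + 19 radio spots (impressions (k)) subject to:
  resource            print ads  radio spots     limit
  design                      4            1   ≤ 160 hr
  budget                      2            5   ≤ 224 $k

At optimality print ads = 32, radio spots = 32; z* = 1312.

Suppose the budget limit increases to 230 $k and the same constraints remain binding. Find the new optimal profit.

1330

At the optimum: design uses 160 of 160 (binding); budget uses 224 of 224 (binding).
The binding rows give the dual system: 4·y_design + 2·y_budget = 22 and 1·y_design + 5·y_budget = 19.
→ y_design = 4 and y_budget = 3.
Δz = y_budget·Δb = 3 × (6) = 18, so new z* = 1312 + 18 = 1330.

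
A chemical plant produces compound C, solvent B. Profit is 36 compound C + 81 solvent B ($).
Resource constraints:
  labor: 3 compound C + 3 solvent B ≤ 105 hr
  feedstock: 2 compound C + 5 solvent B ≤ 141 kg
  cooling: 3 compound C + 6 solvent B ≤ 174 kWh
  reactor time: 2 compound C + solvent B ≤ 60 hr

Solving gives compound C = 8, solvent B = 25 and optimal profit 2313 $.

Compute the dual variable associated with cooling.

At the optimum: labor uses 99 of 105 (slack = 6); feedstock uses 141 of 141 (binding); cooling uses 174 of 174 (binding); reactor time uses 41 of 60 (slack = 19).
Slack constraints have shadow price 0 (complementary slackness).
The binding rows give the dual system: 2·y_feedstock + 3·y_cooling = 36 and 5·y_feedstock + 6·y_cooling = 81.
This yields shadow prices y_feedstock = 9, y_cooling = 6.
Shadow price of cooling = 6.

6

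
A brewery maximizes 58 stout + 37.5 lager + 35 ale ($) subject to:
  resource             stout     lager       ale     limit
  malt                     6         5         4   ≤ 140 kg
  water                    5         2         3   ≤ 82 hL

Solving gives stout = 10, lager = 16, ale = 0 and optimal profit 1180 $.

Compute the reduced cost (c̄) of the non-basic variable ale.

At the optimum: malt uses 140 of 140 (binding); water uses 82 of 82 (binding).
Dual feasibility on the basic columns requires 6·y_malt + 5·y_water = 58, 5·y_malt + 2·y_water = 37.5.
→ y_malt = 5.5 and y_water = 5.
Reduced cost of ale: c₃ − yᵀa₃ = 35 − (5.5·4 + 5·3) = 35 − 37 = -2.

-2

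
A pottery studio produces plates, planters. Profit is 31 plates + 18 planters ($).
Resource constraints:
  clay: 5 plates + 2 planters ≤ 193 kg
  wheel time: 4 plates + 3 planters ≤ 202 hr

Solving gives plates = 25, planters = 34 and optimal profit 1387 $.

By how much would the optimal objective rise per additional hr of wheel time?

4

Both clay and wheel time are binding at x*.
Dual feasibility on the basic columns requires 5·y_clay + 4·y_wheel time = 31, 2·y_clay + 3·y_wheel time = 18.
Solving: y_clay = 3, y_wheel time = 4.
Shadow price of wheel time = 4.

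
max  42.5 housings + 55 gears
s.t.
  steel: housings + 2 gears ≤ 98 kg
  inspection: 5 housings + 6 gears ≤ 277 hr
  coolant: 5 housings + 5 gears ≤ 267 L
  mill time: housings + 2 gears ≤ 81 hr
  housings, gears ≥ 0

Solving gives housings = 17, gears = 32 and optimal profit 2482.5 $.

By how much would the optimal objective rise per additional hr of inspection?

At the optimum: steel uses 81 of 98 (slack = 17); inspection uses 277 of 277 (binding); coolant uses 245 of 267 (slack = 22); mill time uses 81 of 81 (binding).
Since steel, coolant are not tight, their duals are 0.
From A_Bᵀ y = c: 5·y_inspection + 1·y_mill time = 42.5; 6·y_inspection + 2·y_mill time = 55.
→ y_inspection = 7.5 and y_mill time = 5.
Shadow price of inspection = 7.5.

7.5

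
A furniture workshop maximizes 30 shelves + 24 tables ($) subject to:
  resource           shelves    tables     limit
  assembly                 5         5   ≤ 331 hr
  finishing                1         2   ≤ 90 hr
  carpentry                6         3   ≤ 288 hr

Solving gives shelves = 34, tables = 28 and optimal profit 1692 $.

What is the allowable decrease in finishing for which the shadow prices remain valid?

Binding constraints: finishing, carpentry. The basis is B = [[1,2],[6,3]] with det -9.
Per unit decrease in finishing, x* moves by d = (0.3333, -0.6667).
The basis stays optimal until tables reaches 0; allowable decrease = 42 hr.

42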